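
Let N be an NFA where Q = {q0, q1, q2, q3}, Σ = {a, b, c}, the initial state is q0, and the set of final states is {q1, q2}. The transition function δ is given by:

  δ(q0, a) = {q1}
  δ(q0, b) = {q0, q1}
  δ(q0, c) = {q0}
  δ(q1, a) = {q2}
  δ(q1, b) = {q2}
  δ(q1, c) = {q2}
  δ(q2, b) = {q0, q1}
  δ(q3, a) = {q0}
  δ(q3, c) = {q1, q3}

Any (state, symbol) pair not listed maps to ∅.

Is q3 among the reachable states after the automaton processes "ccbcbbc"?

Start in {q0}.
Read 'c': {q0} → {q0}.
Read 'c': {q0} → {q0}.
Read 'b': {q0} → {q0, q1}.
Read 'c': {q0, q1} → {q0, q2}.
Read 'b': {q0, q2} → {q0, q1}.
Read 'b': {q0, q1} → {q0, q1, q2}.
Read 'c': {q0, q1, q2} → {q0, q2}.
State q3 is not in {q0, q2}.

No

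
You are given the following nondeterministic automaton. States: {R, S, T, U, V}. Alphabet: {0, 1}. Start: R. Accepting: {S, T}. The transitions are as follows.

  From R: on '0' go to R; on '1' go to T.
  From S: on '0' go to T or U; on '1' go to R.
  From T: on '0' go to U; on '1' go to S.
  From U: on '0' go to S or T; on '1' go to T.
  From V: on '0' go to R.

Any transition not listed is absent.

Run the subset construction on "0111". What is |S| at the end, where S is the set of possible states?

1

Start in {R}.
Read '0': R→{R}; now {R}.
Read '1': R→{T}; now {T}.
Read '1': T→{S}; now {S}.
Read '1': S→{R}; now {R}.
That set has 1 state.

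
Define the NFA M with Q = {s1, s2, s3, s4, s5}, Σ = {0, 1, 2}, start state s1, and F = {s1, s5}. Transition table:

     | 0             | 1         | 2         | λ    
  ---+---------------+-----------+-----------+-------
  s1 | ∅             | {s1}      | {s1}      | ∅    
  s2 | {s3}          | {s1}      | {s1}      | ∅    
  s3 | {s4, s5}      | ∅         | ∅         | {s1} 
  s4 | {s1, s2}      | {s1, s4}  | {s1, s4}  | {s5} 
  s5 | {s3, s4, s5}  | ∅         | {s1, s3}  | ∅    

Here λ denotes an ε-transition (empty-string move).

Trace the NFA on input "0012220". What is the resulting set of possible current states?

Start in {s1}.
Read '0': s1→∅; now ∅.
The set is empty and remains empty for the remaining 6 symbols.

∅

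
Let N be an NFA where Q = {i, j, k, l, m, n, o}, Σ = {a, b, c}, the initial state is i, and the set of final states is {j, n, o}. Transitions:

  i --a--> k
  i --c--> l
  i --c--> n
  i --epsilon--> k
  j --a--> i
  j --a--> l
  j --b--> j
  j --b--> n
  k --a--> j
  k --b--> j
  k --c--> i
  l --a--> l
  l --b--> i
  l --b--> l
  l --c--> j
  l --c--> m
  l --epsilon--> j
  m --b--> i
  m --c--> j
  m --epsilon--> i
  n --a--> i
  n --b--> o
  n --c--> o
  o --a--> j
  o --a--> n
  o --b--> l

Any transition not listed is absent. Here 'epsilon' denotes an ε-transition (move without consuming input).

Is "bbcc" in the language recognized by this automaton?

Start: ε-closure({i}) = {i, k}.
Read 'b': i→∅, k→{j}; now {j}.
Read 'b': j→{j, n}; now {j, n}.
Read 'c': j→∅, n→{o}; now {o}.
Read 'c': o→∅; now ∅.
The final set ∅ contains no accepting state.

No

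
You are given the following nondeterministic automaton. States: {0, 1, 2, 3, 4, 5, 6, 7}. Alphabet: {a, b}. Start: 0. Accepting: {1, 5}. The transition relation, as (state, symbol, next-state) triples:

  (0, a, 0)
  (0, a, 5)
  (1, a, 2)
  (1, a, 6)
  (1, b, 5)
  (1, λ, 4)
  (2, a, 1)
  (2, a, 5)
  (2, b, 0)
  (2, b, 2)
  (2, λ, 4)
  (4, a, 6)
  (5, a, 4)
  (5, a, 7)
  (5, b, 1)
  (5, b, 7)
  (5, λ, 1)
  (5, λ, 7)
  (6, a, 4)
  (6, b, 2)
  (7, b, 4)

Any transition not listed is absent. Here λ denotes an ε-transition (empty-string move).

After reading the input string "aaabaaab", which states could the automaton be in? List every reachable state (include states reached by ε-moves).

{0, 1, 2, 4, 5, 7}

Start in {0}.
Read 'a': {0} → {0, 1, 4, 5, 7}.
Read 'a': {0, 1, 4, 5, 7} → {0, 1, 2, 4, 5, 6, 7}.
Read 'a': {0, 1, 2, 4, 5, 6, 7} → {0, 1, 2, 4, 5, 6, 7}.
Read 'b': {0, 1, 2, 4, 5, 6, 7} → {0, 1, 2, 4, 5, 7}.
Read 'a': {0, 1, 2, 4, 5, 7} → {0, 1, 2, 4, 5, 6, 7}.
Read 'a': {0, 1, 2, 4, 5, 6, 7} → {0, 1, 2, 4, 5, 6, 7}.
Read 'a': {0, 1, 2, 4, 5, 6, 7} → {0, 1, 2, 4, 5, 6, 7}.
Read 'b': {0, 1, 2, 4, 5, 6, 7} → {0, 1, 2, 4, 5, 7}.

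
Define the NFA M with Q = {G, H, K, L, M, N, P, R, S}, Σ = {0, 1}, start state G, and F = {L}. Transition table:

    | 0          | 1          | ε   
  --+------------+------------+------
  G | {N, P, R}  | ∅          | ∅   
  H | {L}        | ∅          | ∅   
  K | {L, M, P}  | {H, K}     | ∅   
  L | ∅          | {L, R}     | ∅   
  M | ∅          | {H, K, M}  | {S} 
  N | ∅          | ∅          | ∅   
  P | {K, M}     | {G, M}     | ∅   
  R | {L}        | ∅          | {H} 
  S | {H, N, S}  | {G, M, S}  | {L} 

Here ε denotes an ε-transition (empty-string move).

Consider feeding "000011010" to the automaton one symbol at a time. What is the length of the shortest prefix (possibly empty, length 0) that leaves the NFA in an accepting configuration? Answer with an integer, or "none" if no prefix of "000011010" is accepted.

Start in {G}.
Read '0': {G} → {H, N, P, R}.
Read '0': {H, N, P, R} → {K, L, M, S}.
None of the earlier sets intersect F, but {K, L, M, S} does.

2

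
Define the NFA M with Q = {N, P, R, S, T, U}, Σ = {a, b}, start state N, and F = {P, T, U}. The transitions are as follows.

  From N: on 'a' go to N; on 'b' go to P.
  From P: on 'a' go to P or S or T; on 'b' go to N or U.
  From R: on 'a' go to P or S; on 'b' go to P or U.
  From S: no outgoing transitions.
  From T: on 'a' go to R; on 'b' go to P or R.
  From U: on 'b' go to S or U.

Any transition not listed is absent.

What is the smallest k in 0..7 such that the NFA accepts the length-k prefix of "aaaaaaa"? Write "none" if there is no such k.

none

Start in {N}.
Read 'a': N→{N}; now {N}.
Read 'a': N→{N}; now {N}.
Read 'a': N→{N}; now {N}.
Read 'a': N→{N}; now {N}.
Read 'a': N→{N}; now {N}.
Read 'a': N→{N}; now {N}.
Read 'a': N→{N}; now {N}.
No reachable set along the way intersects F.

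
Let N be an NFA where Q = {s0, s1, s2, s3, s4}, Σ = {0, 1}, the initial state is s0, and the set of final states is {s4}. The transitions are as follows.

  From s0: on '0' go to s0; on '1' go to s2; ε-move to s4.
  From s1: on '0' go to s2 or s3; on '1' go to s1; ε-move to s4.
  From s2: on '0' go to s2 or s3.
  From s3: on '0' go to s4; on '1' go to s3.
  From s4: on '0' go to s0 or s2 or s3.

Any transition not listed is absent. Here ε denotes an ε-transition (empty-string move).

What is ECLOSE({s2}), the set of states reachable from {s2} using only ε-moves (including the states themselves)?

Begin with {s2}.
No ε-moves leave this set, so the closure equals the set itself.

{s2}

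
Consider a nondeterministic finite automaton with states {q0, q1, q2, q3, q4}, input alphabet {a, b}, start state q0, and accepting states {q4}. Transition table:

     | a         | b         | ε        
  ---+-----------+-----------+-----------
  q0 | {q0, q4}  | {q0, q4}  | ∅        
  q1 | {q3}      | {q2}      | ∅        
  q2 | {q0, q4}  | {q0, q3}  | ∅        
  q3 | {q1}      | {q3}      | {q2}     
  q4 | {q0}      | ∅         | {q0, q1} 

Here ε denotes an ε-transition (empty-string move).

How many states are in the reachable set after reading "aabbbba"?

5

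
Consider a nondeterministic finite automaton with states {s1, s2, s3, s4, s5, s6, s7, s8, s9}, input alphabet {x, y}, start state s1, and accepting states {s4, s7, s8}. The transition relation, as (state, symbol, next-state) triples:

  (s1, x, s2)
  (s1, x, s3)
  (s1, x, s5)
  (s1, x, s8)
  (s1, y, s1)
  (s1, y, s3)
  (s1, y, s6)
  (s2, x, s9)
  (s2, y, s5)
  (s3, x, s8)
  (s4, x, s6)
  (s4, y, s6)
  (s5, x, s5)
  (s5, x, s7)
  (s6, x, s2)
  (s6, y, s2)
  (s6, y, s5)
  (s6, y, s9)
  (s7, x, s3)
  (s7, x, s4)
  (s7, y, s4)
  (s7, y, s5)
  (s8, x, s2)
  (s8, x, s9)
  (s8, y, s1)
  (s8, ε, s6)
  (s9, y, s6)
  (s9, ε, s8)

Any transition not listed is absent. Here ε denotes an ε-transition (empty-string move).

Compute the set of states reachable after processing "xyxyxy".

{s1, s2, s4, s5, s6, s8, s9}

Start in {s1}.
Read 'x': s1→{s2, s3, s5, s8}; union {s2, s3, s5, s8}; ε-closure = {s2, s3, s5, s6, s8}.
Read 'y': s2→{s5}, s3→∅, s5→∅, s6→{s2, s5, s9}, s8→{s1}; union {s1, s2, s5, s9}; ε-closure = {s1, s2, s5, s6, s8, s9}.
Read 'x': s1→{s2, s3, s5, s8}, s2→{s9}, s5→{s5, s7}, s6→{s2}, s8→{s2, s9}, s9→∅; union {s2, s3, s5, s7, s8, s9}; ε-closure = {s2, s3, s5, s6, s7, s8, s9}.
Read 'y': s2→{s5}, s3→∅, s5→∅, s6→{s2, s5, s9}, s7→{s4, s5}, s8→{s1}, s9→{s6}; union {s1, s2, s4, s5, s6, s9}; ε-closure = {s1, s2, s4, s5, s6, s8, s9}.
Read 'x': s1→{s2, s3, s5, s8}, s2→{s9}, s4→{s6}, s5→{s5, s7}, s6→{s2}, s8→{s2, s9}, s9→∅; now {s2, s3, s5, s6, s7, s8, s9}.
Read 'y': s2→{s5}, s3→∅, s5→∅, s6→{s2, s5, s9}, s7→{s4, s5}, s8→{s1}, s9→{s6}; union {s1, s2, s4, s5, s6, s9}; ε-closure = {s1, s2, s4, s5, s6, s8, s9}.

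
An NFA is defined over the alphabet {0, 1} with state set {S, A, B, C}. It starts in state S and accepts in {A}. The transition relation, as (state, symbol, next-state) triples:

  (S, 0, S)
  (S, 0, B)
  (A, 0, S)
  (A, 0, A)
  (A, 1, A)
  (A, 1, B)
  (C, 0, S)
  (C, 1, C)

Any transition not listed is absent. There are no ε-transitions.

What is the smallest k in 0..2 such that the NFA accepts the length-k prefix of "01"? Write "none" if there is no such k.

none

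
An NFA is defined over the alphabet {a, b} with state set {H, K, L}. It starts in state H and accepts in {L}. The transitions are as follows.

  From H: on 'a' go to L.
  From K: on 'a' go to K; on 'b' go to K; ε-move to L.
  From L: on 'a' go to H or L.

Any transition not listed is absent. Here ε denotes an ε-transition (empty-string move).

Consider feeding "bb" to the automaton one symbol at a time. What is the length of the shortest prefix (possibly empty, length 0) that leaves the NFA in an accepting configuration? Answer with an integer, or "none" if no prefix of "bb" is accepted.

none

Start in {H}.
Read 'b': {H} → ∅.
The set is empty and remains empty for the remaining 1 symbol.
No reachable set along the way intersects F.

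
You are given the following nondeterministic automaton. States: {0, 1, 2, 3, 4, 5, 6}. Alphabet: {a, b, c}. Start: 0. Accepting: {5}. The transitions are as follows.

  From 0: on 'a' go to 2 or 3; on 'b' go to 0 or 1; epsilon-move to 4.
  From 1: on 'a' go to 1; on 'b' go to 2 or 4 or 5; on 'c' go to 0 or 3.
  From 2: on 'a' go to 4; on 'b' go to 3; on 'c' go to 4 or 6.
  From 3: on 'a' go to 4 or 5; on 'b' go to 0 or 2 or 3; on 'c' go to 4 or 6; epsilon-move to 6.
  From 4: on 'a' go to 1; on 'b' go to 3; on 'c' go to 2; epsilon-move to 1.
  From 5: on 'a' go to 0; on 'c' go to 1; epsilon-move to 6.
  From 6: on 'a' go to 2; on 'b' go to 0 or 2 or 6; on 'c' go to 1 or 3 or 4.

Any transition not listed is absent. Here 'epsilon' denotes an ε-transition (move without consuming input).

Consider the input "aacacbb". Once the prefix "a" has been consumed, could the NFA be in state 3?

Yes

Start: ε-closure({0}) = {0, 1, 4}.
Read 'a': 0→{2, 3}, 1→{1}, 4→{1}; union {1, 2, 3}; ε-closure = {1, 2, 3, 6}.
State 3 is in {1, 2, 3, 6}.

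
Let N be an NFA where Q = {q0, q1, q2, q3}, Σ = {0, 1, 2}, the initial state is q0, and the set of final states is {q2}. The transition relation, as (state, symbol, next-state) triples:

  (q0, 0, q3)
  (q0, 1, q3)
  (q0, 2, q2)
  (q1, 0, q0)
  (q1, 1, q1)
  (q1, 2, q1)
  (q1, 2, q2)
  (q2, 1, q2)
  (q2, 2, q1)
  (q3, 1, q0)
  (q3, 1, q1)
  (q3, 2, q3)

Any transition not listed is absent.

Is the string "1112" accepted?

Start in {q0}.
Read '1': {q0} → {q3}.
Read '1': {q3} → {q0, q1}.
Read '1': {q0, q1} → {q1, q3}.
Read '2': {q1, q3} → {q1, q2, q3}.
The final set {q1, q2, q3} contains the accepting state q2.

Yes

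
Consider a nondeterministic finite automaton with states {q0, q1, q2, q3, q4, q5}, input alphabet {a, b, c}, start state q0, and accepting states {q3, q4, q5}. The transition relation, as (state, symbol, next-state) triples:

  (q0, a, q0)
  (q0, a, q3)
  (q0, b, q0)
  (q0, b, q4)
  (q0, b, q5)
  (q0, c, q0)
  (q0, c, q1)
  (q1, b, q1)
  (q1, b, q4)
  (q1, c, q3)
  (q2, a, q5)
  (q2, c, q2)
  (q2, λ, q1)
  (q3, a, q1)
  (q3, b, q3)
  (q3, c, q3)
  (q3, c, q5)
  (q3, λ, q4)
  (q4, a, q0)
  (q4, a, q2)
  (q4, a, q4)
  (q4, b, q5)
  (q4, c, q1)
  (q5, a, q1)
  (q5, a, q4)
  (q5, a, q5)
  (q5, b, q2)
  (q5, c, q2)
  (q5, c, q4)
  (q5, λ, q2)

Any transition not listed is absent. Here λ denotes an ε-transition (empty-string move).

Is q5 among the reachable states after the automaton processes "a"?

No

Start in {q0}.
Read 'a': q0→{q0, q3}; union {q0, q3}; ε-closure = {q0, q3, q4}.
State q5 is not in {q0, q3, q4}.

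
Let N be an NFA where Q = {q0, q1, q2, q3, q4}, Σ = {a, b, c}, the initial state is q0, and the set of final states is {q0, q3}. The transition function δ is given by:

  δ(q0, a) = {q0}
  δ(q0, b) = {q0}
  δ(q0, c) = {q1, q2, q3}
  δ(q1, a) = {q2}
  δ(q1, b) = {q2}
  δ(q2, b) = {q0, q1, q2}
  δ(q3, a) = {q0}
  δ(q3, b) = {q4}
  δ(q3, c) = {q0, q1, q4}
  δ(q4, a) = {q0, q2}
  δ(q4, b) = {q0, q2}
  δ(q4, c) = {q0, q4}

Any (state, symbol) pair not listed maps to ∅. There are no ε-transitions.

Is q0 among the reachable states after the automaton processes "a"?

Yes

Start in {q0}.
Read 'a': {q0} → {q0}.
State q0 is in {q0}.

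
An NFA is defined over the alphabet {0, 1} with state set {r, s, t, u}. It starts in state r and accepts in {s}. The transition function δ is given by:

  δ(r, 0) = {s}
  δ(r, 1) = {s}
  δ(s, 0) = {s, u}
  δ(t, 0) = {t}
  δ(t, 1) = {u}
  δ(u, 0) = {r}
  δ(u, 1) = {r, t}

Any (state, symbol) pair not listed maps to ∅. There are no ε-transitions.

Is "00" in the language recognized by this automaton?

Start in {r}.
Read '0': r→{s}; now {s}.
Read '0': s→{s, u}; now {s, u}.
The final set {s, u} contains the accepting state s.

Yes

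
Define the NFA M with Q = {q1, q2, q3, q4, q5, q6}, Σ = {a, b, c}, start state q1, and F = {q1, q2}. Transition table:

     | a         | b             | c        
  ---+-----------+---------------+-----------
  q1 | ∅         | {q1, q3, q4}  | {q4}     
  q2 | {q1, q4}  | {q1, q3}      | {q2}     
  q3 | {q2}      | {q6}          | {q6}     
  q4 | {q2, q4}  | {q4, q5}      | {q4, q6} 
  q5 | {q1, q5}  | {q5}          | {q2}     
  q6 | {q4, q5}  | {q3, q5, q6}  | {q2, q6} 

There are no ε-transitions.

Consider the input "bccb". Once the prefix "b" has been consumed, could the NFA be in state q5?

No

Start in {q1}.
Read 'b': q1→{q1, q3, q4}; now {q1, q3, q4}.
State q5 is not in {q1, q3, q4}.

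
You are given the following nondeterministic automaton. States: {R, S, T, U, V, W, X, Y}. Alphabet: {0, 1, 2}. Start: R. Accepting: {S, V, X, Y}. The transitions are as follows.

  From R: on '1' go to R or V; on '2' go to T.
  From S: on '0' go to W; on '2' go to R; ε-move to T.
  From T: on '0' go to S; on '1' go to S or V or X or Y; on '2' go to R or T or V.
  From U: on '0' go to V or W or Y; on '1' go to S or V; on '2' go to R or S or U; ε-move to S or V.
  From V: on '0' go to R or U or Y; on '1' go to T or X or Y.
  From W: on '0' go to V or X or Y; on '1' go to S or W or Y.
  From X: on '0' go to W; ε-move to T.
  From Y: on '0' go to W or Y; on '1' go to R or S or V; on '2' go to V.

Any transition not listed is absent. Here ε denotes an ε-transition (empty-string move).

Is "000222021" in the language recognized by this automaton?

No

Start in {R}.
Read '0': R→∅; now ∅.
The set is empty and remains empty for the remaining 8 symbols.
The final set ∅ contains no accepting state.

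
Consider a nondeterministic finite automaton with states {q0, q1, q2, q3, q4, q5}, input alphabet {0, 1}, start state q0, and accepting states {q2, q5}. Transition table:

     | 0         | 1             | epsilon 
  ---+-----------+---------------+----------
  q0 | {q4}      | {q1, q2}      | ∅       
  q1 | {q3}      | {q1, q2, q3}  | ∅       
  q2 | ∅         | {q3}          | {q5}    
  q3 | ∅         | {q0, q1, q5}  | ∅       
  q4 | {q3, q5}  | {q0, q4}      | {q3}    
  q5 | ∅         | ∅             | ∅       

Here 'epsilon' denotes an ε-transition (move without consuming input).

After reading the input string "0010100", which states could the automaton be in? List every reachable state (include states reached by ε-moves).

{q3, q5}

Start in {q0}.
Read '0': q0→{q4}; union {q4}; ε-closure = {q3, q4}.
Read '0': q3→∅, q4→{q3, q5}; now {q3, q5}.
Read '1': q3→{q0, q1, q5}, q5→∅; now {q0, q1, q5}.
Read '0': q0→{q4}, q1→{q3}, q5→∅; now {q3, q4}.
Read '1': q3→{q0, q1, q5}, q4→{q0, q4}; union {q0, q1, q4, q5}; ε-closure = {q0, q1, q3, q4, q5}.
Read '0': q0→{q4}, q1→{q3}, q3→∅, q4→{q3, q5}, q5→∅; now {q3, q4, q5}.
Read '0': q3→∅, q4→{q3, q5}, q5→∅; now {q3, q5}.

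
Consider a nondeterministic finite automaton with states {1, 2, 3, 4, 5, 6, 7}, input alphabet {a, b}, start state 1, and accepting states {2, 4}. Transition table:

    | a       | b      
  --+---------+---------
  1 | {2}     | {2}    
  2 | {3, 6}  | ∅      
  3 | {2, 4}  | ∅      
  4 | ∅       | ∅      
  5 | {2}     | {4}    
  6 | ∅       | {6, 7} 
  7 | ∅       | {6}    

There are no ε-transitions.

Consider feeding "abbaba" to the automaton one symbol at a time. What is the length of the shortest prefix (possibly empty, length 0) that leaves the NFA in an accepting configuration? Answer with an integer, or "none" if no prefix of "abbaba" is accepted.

1

Start in {1}.
Read 'a': 1→{2}; now {2}.
None of the earlier sets intersect F, but {2} does.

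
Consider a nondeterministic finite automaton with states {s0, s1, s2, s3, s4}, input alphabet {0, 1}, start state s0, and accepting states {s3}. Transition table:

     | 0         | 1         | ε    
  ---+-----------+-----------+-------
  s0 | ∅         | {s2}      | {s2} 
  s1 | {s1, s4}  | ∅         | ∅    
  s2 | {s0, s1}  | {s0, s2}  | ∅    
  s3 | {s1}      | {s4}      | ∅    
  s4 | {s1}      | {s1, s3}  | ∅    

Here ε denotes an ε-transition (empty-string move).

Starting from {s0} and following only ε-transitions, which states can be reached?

Begin with {s0}.
ε-move s0 → s2; add s2.

{s0, s2}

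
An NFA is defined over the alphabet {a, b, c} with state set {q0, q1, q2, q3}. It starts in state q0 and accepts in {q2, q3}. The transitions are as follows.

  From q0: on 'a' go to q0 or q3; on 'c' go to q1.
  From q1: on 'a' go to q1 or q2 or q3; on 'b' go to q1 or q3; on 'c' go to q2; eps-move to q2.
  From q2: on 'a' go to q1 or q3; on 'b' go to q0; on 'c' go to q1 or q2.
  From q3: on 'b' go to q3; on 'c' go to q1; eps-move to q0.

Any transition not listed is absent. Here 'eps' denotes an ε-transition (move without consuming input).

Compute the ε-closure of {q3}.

{q0, q3}

Begin with {q3}.
ε-move q3 → q0; add q0.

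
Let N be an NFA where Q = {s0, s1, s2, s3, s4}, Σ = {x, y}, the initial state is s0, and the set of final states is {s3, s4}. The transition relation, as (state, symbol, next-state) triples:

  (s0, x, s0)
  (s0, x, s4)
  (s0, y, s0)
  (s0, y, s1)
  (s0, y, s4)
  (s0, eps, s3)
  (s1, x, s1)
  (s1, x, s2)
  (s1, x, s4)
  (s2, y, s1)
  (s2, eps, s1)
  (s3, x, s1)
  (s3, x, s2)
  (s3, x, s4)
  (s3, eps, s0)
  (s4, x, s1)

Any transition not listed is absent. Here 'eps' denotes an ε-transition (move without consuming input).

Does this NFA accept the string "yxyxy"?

Yes

Start: ε-closure({s0}) = {s0, s3}.
Read 'y': s0→{s0, s1, s4}, s3→∅; union {s0, s1, s4}; ε-closure = {s0, s1, s3, s4}.
Read 'x': s0→{s0, s4}, s1→{s1, s2, s4}, s3→{s1, s2, s4}, s4→{s1}; union {s0, s1, s2, s4}; ε-closure = {s0, s1, s2, s3, s4}.
Read 'y': s0→{s0, s1, s4}, s1→∅, s2→{s1}, s3→∅, s4→∅; union {s0, s1, s4}; ε-closure = {s0, s1, s3, s4}.
Read 'x': s0→{s0, s4}, s1→{s1, s2, s4}, s3→{s1, s2, s4}, s4→{s1}; union {s0, s1, s2, s4}; ε-closure = {s0, s1, s2, s3, s4}.
Read 'y': s0→{s0, s1, s4}, s1→∅, s2→{s1}, s3→∅, s4→∅; union {s0, s1, s4}; ε-closure = {s0, s1, s3, s4}.
The final set {s0, s1, s3, s4} contains the accepting states s3, s4.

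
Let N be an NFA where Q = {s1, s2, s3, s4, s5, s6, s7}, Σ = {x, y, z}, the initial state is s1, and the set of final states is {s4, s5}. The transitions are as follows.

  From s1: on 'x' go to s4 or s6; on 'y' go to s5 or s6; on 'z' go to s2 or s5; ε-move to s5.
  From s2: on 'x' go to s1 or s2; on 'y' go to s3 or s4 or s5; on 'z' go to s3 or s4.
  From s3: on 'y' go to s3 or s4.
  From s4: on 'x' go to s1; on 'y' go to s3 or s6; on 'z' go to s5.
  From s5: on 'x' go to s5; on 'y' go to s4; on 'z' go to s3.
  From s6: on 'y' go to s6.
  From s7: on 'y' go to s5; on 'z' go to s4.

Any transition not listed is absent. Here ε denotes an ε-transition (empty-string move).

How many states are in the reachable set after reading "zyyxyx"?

Start: ε-closure({s1}) = {s1, s5}.
Read 'z': {s1, s5} → {s2, s3, s5}.
Read 'y': {s2, s3, s5} → {s3, s4, s5}.
Read 'y': {s3, s4, s5} → {s3, s4, s6}.
Read 'x': {s3, s4, s6} → {s1, s5}.
Read 'y': {s1, s5} → {s4, s5, s6}.
Read 'x': {s4, s5, s6} → {s1, s5}.
That set has 2 states.

2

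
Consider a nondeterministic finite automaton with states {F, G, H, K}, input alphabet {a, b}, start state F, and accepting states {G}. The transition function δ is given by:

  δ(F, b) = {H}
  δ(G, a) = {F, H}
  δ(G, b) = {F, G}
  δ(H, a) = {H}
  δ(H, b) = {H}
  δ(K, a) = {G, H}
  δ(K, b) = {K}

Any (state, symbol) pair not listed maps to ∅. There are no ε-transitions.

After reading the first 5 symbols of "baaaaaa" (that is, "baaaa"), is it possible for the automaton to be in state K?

Start in {F}.
Read 'b': F→{H}; now {H}.
Read 'a': H→{H}; now {H}.
Read 'a': H→{H}; now {H}.
Read 'a': H→{H}; now {H}.
Read 'a': H→{H}; now {H}.
State K is not in {H}.

No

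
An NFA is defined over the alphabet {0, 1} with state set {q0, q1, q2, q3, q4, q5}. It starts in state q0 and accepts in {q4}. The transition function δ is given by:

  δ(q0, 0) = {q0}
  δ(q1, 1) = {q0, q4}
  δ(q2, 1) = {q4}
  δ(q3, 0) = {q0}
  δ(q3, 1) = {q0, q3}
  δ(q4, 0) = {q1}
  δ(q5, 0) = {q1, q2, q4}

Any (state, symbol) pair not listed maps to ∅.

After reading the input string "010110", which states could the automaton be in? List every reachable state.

∅

Start in {q0}.
Read '0': {q0} → {q0}.
Read '1': {q0} → ∅.
The set is empty and remains empty for the remaining 4 symbols.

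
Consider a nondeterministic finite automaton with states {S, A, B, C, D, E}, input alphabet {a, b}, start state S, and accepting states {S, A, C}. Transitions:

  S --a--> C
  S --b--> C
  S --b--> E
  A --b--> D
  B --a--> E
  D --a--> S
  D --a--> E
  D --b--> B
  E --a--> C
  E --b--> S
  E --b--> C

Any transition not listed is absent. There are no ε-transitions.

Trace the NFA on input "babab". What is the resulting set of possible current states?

∅

Start in {S}.
Read 'b': S→{C, E}; now {C, E}.
Read 'a': C→∅, E→{C}; now {C}.
Read 'b': C→∅; now ∅.
The set is empty and remains empty for the remaining 2 symbols.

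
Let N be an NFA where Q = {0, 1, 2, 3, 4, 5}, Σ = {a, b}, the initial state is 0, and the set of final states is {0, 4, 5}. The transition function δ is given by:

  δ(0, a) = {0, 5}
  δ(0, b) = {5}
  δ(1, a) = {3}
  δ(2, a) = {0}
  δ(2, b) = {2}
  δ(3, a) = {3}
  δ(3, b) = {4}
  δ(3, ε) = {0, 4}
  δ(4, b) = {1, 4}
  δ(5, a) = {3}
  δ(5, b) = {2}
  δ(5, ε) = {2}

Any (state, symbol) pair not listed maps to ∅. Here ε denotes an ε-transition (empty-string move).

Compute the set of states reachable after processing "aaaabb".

Start in {0}.
Read 'a': 0→{0, 5}; union {0, 5}; ε-closure = {0, 2, 5}.
Read 'a': 0→{0, 5}, 2→{0}, 5→{3}; union {0, 3, 5}; ε-closure = {0, 2, 3, 4, 5}.
Read 'a': 0→{0, 5}, 2→{0}, 3→{3}, 4→∅, 5→{3}; union {0, 3, 5}; ε-closure = {0, 2, 3, 4, 5}.
Read 'a': 0→{0, 5}, 2→{0}, 3→{3}, 4→∅, 5→{3}; union {0, 3, 5}; ε-closure = {0, 2, 3, 4, 5}.
Read 'b': 0→{5}, 2→{2}, 3→{4}, 4→{1, 4}, 5→{2}; now {1, 2, 4, 5}.
Read 'b': 1→∅, 2→{2}, 4→{1, 4}, 5→{2}; now {1, 2, 4}.

{1, 2, 4}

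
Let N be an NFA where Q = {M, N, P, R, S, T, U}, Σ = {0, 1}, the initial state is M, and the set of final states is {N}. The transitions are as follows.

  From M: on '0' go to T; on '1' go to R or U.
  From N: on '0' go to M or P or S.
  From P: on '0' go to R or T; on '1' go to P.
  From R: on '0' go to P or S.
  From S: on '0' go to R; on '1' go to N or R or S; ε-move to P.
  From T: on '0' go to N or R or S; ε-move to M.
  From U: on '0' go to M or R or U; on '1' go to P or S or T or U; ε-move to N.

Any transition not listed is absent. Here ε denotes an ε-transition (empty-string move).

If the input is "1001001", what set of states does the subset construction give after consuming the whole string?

Start in {M}.
Read '1': {M} → {N, R, U}.
Read '0': {N, R, U} → {M, N, P, R, S, U}.
Read '0': {M, N, P, R, S, U} → {M, N, P, R, S, T, U}.
Read '1': {M, N, P, R, S, T, U} → {M, N, P, R, S, T, U}.
Read '0': {M, N, P, R, S, T, U} → {M, N, P, R, S, T, U}.
Read '0': {M, N, P, R, S, T, U} → {M, N, P, R, S, T, U}.
Read '1': {M, N, P, R, S, T, U} → {M, N, P, R, S, T, U}.

{M, N, P, R, S, T, U}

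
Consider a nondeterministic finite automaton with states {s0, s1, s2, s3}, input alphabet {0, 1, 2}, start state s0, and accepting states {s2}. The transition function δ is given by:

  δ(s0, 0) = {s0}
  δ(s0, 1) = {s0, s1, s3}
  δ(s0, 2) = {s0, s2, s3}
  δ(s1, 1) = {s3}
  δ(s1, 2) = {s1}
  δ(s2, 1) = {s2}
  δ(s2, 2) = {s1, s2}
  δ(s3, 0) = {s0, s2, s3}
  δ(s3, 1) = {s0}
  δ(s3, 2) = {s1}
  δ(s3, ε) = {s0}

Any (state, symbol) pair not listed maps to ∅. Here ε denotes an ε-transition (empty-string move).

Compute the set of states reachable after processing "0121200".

Start in {s0}.
Read '0': s0→{s0}; now {s0}.
Read '1': s0→{s0, s1, s3}; now {s0, s1, s3}.
Read '2': s0→{s0, s2, s3}, s1→{s1}, s3→{s1}; now {s0, s1, s2, s3}.
Read '1': s0→{s0, s1, s3}, s1→{s3}, s2→{s2}, s3→{s0}; now {s0, s1, s2, s3}.
Read '2': s0→{s0, s2, s3}, s1→{s1}, s2→{s1, s2}, s3→{s1}; now {s0, s1, s2, s3}.
Read '0': s0→{s0}, s1→∅, s2→∅, s3→{s0, s2, s3}; now {s0, s2, s3}.
Read '0': s0→{s0}, s2→∅, s3→{s0, s2, s3}; now {s0, s2, s3}.

{s0, s2, s3}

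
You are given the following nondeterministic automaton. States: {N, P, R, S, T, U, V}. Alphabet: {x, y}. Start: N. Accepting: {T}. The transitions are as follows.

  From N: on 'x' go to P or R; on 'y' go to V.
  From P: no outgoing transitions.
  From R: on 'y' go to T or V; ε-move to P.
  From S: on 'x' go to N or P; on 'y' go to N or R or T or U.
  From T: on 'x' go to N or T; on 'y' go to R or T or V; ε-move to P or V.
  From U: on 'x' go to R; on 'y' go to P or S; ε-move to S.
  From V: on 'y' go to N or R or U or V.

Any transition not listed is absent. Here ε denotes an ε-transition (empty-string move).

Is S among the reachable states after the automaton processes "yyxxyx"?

No

Start in {N}.
Read 'y': N→{V}; now {V}.
Read 'y': V→{N, R, U, V}; union {N, R, U, V}; ε-closure = {N, P, R, S, U, V}.
Read 'x': N→{P, R}, P→∅, R→∅, S→{N, P}, U→{R}, V→∅; now {N, P, R}.
Read 'x': N→{P, R}, P→∅, R→∅; now {P, R}.
Read 'y': P→∅, R→{T, V}; union {T, V}; ε-closure = {P, T, V}.
Read 'x': P→∅, T→{N, T}, V→∅; union {N, T}; ε-closure = {N, P, T, V}.
State S is not in {N, P, T, V}.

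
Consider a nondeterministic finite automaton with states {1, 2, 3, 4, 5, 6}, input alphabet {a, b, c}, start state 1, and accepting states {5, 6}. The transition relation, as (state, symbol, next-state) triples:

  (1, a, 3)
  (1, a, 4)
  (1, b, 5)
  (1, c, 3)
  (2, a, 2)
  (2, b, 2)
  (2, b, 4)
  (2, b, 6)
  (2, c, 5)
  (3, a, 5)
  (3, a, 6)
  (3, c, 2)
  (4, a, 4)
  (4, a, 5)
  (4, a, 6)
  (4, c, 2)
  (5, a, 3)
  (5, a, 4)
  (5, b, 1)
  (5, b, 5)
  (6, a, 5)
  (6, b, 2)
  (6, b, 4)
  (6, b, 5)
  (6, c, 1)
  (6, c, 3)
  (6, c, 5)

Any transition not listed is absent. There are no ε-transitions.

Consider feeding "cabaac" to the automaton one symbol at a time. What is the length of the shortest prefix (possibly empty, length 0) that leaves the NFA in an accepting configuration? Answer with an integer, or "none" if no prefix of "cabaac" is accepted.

Start in {1}.
Read 'c': {1} → {3}.
Read 'a': {3} → {5, 6}.
None of the earlier sets intersect F, but {5, 6} does.

2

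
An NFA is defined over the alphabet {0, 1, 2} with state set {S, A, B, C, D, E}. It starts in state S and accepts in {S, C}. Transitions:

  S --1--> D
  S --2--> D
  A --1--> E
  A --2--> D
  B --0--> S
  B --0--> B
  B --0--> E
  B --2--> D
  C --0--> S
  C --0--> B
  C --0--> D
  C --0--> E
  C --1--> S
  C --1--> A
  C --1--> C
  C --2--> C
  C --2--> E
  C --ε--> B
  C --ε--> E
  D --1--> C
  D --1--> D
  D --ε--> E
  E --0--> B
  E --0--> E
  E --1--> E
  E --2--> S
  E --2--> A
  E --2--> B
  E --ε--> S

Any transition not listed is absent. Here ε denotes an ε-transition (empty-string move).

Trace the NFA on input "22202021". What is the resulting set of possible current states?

Start in {S}.
Read '2': S→{D}; union {D}; ε-closure = {S, D, E}.
Read '2': S→{D}, D→∅, E→{S, A, B}; union {S, A, B, D}; ε-closure = {S, A, B, D, E}.
Read '2': S→{D}, A→{D}, B→{D}, D→∅, E→{S, A, B}; union {S, A, B, D}; ε-closure = {S, A, B, D, E}.
Read '0': S→∅, A→∅, B→{S, B, E}, D→∅, E→{B, E}; now {S, B, E}.
Read '2': S→{D}, B→{D}, E→{S, A, B}; union {S, A, B, D}; ε-closure = {S, A, B, D, E}.
Read '0': S→∅, A→∅, B→{S, B, E}, D→∅, E→{B, E}; now {S, B, E}.
Read '2': S→{D}, B→{D}, E→{S, A, B}; union {S, A, B, D}; ε-closure = {S, A, B, D, E}.
Read '1': S→{D}, A→{E}, B→∅, D→{C, D}, E→{E}; union {C, D, E}; ε-closure = {S, B, C, D, E}.

{S, B, C, D, E}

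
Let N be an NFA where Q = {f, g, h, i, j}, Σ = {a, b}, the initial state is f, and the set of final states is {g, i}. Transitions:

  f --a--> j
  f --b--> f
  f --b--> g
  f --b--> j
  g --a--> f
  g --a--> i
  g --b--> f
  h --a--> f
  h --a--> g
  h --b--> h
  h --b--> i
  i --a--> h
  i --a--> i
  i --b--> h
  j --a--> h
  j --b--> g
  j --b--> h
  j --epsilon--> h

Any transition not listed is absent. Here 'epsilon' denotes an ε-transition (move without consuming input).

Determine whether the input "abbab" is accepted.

Yes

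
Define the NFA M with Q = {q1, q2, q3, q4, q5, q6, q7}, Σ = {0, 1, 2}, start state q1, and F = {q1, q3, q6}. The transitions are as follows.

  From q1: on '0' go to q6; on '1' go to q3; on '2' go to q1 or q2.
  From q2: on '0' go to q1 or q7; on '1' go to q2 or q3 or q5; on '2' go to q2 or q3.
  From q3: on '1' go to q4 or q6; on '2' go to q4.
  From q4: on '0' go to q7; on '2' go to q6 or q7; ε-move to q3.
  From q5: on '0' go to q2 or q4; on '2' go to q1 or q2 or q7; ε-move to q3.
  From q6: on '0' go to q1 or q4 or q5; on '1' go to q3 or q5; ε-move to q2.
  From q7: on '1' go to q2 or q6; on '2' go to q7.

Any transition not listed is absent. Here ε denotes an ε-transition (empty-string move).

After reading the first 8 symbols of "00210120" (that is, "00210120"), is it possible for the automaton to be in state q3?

Yes

Start in {q1}.
Read '0': {q1} → {q2, q6}.
Read '0': {q2, q6} → {q1, q3, q4, q5, q7}.
Read '2': {q1, q3, q4, q5, q7} → {q1, q2, q3, q4, q6, q7}.
Read '1': {q1, q2, q3, q4, q6, q7} → {q2, q3, q4, q5, q6}.
Read '0': {q2, q3, q4, q5, q6} → {q1, q2, q3, q4, q5, q7}.
Read '1': {q1, q2, q3, q4, q5, q7} → {q2, q3, q4, q5, q6}.
Read '2': {q2, q3, q4, q5, q6} → {q1, q2, q3, q4, q6, q7}.
Read '0': {q1, q2, q3, q4, q6, q7} → {q1, q2, q3, q4, q5, q6, q7}.
State q3 is in {q1, q2, q3, q4, q5, q6, q7}.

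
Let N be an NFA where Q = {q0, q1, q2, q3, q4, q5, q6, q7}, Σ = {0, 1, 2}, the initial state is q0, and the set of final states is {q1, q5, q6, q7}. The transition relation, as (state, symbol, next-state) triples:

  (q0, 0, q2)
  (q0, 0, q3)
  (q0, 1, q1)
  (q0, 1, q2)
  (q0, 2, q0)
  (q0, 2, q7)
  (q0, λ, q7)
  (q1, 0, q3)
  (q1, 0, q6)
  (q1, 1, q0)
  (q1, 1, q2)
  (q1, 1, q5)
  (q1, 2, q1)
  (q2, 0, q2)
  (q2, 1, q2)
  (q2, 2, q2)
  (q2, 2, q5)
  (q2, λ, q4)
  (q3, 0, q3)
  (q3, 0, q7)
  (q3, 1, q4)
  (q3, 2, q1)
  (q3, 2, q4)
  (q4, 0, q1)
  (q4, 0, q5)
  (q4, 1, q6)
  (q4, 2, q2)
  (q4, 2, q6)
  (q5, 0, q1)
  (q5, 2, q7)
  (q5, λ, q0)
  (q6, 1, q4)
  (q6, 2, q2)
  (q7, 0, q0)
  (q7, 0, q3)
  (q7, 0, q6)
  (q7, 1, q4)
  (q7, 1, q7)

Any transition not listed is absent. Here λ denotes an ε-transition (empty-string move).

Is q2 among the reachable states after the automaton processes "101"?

Yes

Start: ε-closure({q0}) = {q0, q7}.
Read '1': q0→{q1, q2}, q7→{q4, q7}; now {q1, q2, q4, q7}.
Read '0': q1→{q3, q6}, q2→{q2}, q4→{q1, q5}, q7→{q0, q3, q6}; union {q0, q1, q2, q3, q5, q6}; ε-closure = {q0, q1, q2, q3, q4, q5, q6, q7}.
Read '1': q0→{q1, q2}, q1→{q0, q2, q5}, q2→{q2}, q3→{q4}, q4→{q6}, q5→∅, q6→{q4}, q7→{q4, q7}; now {q0, q1, q2, q4, q5, q6, q7}.
State q2 is in {q0, q1, q2, q4, q5, q6, q7}.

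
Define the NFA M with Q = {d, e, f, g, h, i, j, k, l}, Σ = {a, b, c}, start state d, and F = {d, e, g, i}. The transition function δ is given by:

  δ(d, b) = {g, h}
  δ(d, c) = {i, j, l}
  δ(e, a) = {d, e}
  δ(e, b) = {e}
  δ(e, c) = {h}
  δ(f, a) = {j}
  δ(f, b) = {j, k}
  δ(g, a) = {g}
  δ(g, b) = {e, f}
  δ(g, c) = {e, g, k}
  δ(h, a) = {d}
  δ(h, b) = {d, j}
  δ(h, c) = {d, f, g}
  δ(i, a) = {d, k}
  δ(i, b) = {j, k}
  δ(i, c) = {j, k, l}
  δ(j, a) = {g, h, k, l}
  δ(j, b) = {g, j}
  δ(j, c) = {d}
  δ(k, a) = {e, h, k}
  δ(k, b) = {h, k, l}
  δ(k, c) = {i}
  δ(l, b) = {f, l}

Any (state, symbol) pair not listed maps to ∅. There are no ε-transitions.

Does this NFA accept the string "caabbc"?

Start in {d}.
Read 'c': {d} → {i, j, l}.
Read 'a': {i, j, l} → {d, g, h, k, l}.
Read 'a': {d, g, h, k, l} → {d, e, g, h, k}.
Read 'b': {d, e, g, h, k} → {d, e, f, g, h, j, k, l}.
Read 'b': {d, e, f, g, h, j, k, l} → {d, e, f, g, h, j, k, l}.
Read 'c': {d, e, f, g, h, j, k, l} → {d, e, f, g, h, i, j, k, l}.
The final set {d, e, f, g, h, i, j, k, l} contains the accepting states d, e, g, i.

Yes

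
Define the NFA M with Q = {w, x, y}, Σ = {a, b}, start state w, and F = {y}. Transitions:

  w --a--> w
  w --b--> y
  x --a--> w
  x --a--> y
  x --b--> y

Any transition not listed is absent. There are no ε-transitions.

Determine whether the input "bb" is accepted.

No

Start in {w}.
Read 'b': w→{y}; now {y}.
Read 'b': y→∅; now ∅.
The final set ∅ contains no accepting state.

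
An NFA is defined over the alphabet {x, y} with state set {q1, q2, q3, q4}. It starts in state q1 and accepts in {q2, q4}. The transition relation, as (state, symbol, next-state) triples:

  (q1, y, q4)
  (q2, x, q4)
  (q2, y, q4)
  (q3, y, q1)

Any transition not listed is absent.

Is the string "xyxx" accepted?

No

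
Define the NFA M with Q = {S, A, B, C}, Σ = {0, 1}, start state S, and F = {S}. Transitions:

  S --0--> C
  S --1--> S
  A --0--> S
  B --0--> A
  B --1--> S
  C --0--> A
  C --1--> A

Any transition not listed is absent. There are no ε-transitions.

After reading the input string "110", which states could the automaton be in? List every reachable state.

{C}

Start in {S}.
Read '1': S→{S}; now {S}.
Read '1': S→{S}; now {S}.
Read '0': S→{C}; now {C}.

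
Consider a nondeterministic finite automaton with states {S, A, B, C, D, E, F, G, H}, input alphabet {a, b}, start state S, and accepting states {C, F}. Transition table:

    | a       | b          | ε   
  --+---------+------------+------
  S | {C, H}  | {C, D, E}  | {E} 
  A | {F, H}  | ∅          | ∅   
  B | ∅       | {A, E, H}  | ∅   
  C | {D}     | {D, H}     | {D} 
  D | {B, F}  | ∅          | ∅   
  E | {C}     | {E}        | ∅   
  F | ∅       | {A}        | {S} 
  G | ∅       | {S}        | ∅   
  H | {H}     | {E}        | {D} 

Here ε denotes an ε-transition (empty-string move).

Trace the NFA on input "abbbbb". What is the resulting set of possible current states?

{E}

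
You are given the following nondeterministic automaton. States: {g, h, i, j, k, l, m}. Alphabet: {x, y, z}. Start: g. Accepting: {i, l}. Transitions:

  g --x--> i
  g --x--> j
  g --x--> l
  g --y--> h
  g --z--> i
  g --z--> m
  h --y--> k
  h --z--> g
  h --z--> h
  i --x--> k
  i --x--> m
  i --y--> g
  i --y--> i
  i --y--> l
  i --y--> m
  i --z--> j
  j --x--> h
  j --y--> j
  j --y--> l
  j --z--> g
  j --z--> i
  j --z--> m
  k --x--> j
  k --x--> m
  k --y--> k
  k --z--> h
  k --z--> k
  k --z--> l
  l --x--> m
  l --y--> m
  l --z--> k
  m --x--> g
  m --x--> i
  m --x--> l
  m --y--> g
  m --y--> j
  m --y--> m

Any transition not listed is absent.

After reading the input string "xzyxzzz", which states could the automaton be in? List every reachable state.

{g, h, i, j, k, l, m}

Start in {g}.
Read 'x': g→{i, j, l}; now {i, j, l}.
Read 'z': i→{j}, j→{g, i, m}, l→{k}; now {g, i, j, k, m}.
Read 'y': g→{h}, i→{g, i, l, m}, j→{j, l}, k→{k}, m→{g, j, m}; now {g, h, i, j, k, l, m}.
Read 'x': g→{i, j, l}, h→∅, i→{k, m}, j→{h}, k→{j, m}, l→{m}, m→{g, i, l}; now {g, h, i, j, k, l, m}.
Read 'z': g→{i, m}, h→{g, h}, i→{j}, j→{g, i, m}, k→{h, k, l}, l→{k}, m→∅; now {g, h, i, j, k, l, m}.
Read 'z': g→{i, m}, h→{g, h}, i→{j}, j→{g, i, m}, k→{h, k, l}, l→{k}, m→∅; now {g, h, i, j, k, l, m}.
Read 'z': g→{i, m}, h→{g, h}, i→{j}, j→{g, i, m}, k→{h, k, l}, l→{k}, m→∅; now {g, h, i, j, k, l, m}.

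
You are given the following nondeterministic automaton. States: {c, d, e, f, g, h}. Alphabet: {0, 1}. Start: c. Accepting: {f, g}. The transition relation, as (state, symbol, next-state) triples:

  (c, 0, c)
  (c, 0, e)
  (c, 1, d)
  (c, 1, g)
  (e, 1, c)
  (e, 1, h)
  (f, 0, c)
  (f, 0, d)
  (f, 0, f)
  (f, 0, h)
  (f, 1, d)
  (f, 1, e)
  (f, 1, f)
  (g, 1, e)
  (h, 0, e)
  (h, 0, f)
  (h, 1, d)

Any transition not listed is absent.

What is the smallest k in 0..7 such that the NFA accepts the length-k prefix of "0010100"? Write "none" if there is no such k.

3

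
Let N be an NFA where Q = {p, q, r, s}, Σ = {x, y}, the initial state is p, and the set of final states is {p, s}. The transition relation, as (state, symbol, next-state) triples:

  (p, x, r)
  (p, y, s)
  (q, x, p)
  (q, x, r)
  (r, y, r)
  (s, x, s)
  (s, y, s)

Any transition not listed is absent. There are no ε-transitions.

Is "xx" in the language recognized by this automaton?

Start in {p}.
Read 'x': {p} → {r}.
Read 'x': {r} → ∅.
The final set ∅ contains no accepting state.

No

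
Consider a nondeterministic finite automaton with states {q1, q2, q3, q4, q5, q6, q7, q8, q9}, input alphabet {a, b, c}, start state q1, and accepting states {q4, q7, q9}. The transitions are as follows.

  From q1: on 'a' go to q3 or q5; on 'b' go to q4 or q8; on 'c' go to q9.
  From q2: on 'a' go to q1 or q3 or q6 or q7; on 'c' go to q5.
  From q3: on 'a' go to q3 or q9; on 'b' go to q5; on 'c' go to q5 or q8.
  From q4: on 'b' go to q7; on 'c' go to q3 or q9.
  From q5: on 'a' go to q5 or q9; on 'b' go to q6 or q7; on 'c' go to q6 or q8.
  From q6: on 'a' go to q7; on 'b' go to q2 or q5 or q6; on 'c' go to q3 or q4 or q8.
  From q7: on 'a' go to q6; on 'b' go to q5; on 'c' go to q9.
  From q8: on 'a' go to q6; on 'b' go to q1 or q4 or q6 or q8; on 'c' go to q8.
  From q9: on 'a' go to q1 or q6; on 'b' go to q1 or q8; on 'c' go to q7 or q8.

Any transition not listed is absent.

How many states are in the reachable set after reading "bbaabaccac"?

7

Start in {q1}.
Read 'b': {q1} → {q4, q8}.
Read 'b': {q4, q8} → {q1, q4, q6, q7, q8}.
Read 'a': {q1, q4, q6, q7, q8} → {q3, q5, q6, q7}.
Read 'a': {q3, q5, q6, q7} → {q3, q5, q6, q7, q9}.
Read 'b': {q3, q5, q6, q7, q9} → {q1, q2, q5, q6, q7, q8}.
Read 'a': {q1, q2, q5, q6, q7, q8} → {q1, q3, q5, q6, q7, q9}.
Read 'c': {q1, q3, q5, q6, q7, q9} → {q3, q4, q5, q6, q7, q8, q9}.
Read 'c': {q3, q4, q5, q6, q7, q8, q9} → {q3, q4, q5, q6, q7, q8, q9}.
Read 'a': {q3, q4, q5, q6, q7, q8, q9} → {q1, q3, q5, q6, q7, q9}.
Read 'c': {q1, q3, q5, q6, q7, q9} → {q3, q4, q5, q6, q7, q8, q9}.
That set has 7 states.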